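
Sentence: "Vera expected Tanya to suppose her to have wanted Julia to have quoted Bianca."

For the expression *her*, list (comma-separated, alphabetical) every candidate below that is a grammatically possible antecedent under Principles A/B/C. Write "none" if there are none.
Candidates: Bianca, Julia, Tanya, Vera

*her* is a pronoun; Principle B requires it to be free in its binding domain — the clause headed by 'suppose'.
— Bianca: object of the clause headed by 'quoted'; is c-commanded by the pronoun; coreference would bind this R-expression — blocked (Principle C).
— Julia: subject of the clause headed by 'quoted'; is c-commanded by the pronoun; coreference would bind this R-expression — blocked (Principle C).
— Tanya: subject of the clause headed by 'suppose'; c-commands the pronoun within its binding domain — blocked (Principle B).
— Vera: subject of the matrix clause; c-commands the pronoun but lies outside its binding domain — allowed.

Vera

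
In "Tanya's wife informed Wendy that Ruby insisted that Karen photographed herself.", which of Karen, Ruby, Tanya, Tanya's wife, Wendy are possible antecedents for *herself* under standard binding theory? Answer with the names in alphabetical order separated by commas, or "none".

*herself* is a reflexive; Principle A requires it to be bound within its binding domain — the clause headed by 'photographed'.
— Karen: subject of the clause headed by 'photographed'; c-commands the reflexive within its binding domain — allowed (Principle A).
— Ruby: subject of the clause headed by 'insisted'; c-commands the reflexive but lies outside its binding domain — cannot bind it (Principle A).
— Tanya: possessor inside the subject DP of the matrix clause; does not c-command the reflexive — cannot bind it (Principle A).
— Tanya's wife: subject of the matrix clause; c-commands the reflexive but lies outside its binding domain — cannot bind it (Principle A).
— Wendy: object of the matrix clause; c-commands the reflexive but lies outside its binding domain — cannot bind it (Principle A).

Karen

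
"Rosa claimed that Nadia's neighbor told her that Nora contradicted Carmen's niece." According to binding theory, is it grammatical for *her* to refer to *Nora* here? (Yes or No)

*Nora* is an R-expression; Principle C requires it to be free (not bound by any c-commanding expression).
— her: object of the clause headed by 'told'; the pronoun c-commands the R-expression — coreference blocked (Principle C).

No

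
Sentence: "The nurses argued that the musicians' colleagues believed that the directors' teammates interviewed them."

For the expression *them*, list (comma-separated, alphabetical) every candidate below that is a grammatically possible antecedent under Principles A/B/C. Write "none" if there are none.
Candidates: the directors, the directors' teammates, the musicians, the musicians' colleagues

*them* is a pronoun; Principle B requires it to be free in its binding domain — the clause headed by 'interviewed'.
— the directors: possessor inside the subject DP of the clause headed by 'interviewed'; does not c-command the pronoun — Principle B does not apply; allowed.
— the directors' teammates: subject of the clause headed by 'interviewed'; c-commands the pronoun within its binding domain — blocked (Principle B).
— the musicians: possessor inside the subject DP of the clause headed by 'believed'; does not c-command the pronoun — Principle B does not apply; allowed.
— the musicians' colleagues: subject of the clause headed by 'believed'; c-commands the pronoun but lies outside its binding domain — allowed.

the directors, the musicians, the musicians' colleagues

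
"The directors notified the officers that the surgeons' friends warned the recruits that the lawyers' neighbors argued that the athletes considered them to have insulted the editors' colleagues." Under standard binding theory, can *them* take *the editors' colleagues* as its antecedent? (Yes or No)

No

*them* is a pronoun; Principle B requires it to be free in its binding domain — the clause headed by 'considered'.
— the editors' colleagues: object of the clause headed by 'insulted'; is c-commanded by the pronoun; coreference would bind this R-expression — blocked (Principle C).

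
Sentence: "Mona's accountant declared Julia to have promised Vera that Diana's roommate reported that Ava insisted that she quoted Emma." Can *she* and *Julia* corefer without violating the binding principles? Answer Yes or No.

*Julia* is an R-expression; Principle C requires it to be free (not bound by any c-commanding expression).
— she: subject of the clause headed by 'quoted'; the pronoun does not c-command the R-expression — coreference allowed.

Yes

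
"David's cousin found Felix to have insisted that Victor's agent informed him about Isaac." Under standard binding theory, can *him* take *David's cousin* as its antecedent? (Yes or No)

*him* is a pronoun; Principle B requires it to be free in its binding domain — the clause headed by 'informed'.
— David's cousin: subject of the matrix clause; c-commands the pronoun but lies outside its binding domain — allowed.

Yes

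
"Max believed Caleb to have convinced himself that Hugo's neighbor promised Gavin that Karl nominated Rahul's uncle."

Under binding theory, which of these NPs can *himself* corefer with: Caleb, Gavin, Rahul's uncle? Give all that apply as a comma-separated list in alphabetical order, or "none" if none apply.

*himself* is a reflexive; Principle A requires it to be bound within its binding domain — the clause headed by 'convinced'.
— Caleb: subject of the clause headed by 'convinced'; c-commands the reflexive within its binding domain — allowed (Principle A).
— Gavin: object of the clause headed by 'promised'; does not c-command the reflexive — cannot bind it (Principle A).
— Rahul's uncle: object of the clause headed by 'nominated'; does not c-command the reflexive — cannot bind it (Principle A).

Caleb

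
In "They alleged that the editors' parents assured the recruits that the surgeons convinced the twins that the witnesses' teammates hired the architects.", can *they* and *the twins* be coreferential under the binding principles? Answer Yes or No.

*the twins* is an R-expression; Principle C requires it to be free (not bound by any c-commanding expression).
— they: subject of the matrix clause; the pronoun c-commands the R-expression — coreference blocked (Principle C).

No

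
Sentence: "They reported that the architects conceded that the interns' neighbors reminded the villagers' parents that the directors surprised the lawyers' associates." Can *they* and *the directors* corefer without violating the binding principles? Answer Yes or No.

No

*the directors* is an R-expression; Principle C requires it to be free (not bound by any c-commanding expression).
— they: subject of the matrix clause; the pronoun c-commands the R-expression — coreference blocked (Principle C).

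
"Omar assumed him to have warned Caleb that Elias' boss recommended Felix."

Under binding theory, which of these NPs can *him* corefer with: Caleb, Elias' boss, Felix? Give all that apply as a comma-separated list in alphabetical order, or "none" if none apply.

none

*him* is a pronoun; Principle B requires it to be free in its binding domain — the matrix clause.
— Caleb: object of the clause headed by 'warned'; is c-commanded by the pronoun; coreference would bind this R-expression — blocked (Principle C).
— Elias' boss: subject of the clause headed by 'recommended'; is c-commanded by the pronoun; coreference would bind this R-expression — blocked (Principle C).
— Felix: object of the clause headed by 'recommended'; is c-commanded by the pronoun; coreference would bind this R-expression — blocked (Principle C).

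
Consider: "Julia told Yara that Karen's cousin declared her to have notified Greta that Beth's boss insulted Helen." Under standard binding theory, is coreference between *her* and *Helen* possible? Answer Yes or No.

*Helen* is an R-expression; Principle C requires it to be free (not bound by any c-commanding expression).
— her: subject of the clause headed by 'notified'; the pronoun c-commands the R-expression — coreference blocked (Principle C).

No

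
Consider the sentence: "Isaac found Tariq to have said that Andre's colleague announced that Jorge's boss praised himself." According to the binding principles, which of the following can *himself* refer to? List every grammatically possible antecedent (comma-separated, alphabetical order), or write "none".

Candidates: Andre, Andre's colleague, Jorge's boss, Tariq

Jorge's boss

*himself* is a reflexive; Principle A requires it to be bound within its binding domain — the clause headed by 'praised'.
— Andre: possessor inside the subject DP of the clause headed by 'announced'; does not c-command the reflexive — cannot bind it (Principle A).
— Andre's colleague: subject of the clause headed by 'announced'; c-commands the reflexive but lies outside its binding domain — cannot bind it (Principle A).
— Jorge's boss: subject of the clause headed by 'praised'; c-commands the reflexive within its binding domain — allowed (Principle A).
— Tariq: subject of the clause headed by 'said'; c-commands the reflexive but lies outside its binding domain — cannot bind it (Principle A).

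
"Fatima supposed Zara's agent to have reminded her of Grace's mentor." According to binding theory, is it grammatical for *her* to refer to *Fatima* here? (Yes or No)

Yes

*Fatima* is an R-expression; Principle C requires it to be free (not bound by any c-commanding expression).
— her: object of the clause headed by 'reminded'; the pronoun does not c-command the R-expression — coreference allowed.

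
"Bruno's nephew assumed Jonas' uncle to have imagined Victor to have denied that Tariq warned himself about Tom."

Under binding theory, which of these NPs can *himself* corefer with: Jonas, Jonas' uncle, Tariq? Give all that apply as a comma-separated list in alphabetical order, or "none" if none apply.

Tariq

*himself* is a reflexive; Principle A requires it to be bound within its binding domain — the clause headed by 'warned'.
— Jonas: possessor inside the subject DP of the clause headed by 'imagined'; does not c-command the reflexive — cannot bind it (Principle A).
— Jonas' uncle: subject of the clause headed by 'imagined'; c-commands the reflexive but lies outside its binding domain — cannot bind it (Principle A).
— Tariq: subject of the clause headed by 'warned'; c-commands the reflexive within its binding domain — allowed (Principle A).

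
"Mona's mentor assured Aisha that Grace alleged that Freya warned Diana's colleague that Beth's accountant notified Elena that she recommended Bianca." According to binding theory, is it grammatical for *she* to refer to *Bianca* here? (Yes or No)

No

*Bianca* is an R-expression; Principle C requires it to be free (not bound by any c-commanding expression).
— she: subject of the clause headed by 'recommended'; the pronoun c-commands the R-expression — coreference blocked (Principle C).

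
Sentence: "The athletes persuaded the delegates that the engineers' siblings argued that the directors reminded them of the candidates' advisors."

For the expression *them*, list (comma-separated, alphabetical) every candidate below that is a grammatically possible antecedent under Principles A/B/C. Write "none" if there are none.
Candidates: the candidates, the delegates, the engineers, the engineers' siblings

the delegates, the engineers, the engineers' siblings

*them* is a pronoun; Principle B requires it to be free in its binding domain — the clause headed by 'reminded'.
— the candidates: possessor inside the second object DP of the clause headed by 'reminded'; is c-commanded by the pronoun; coreference would bind this R-expression — blocked (Principle C).
— the delegates: object of the matrix clause; c-commands the pronoun but lies outside its binding domain — allowed.
— the engineers: possessor inside the subject DP of the clause headed by 'argued'; does not c-command the pronoun — Principle B does not apply; allowed.
— the engineers' siblings: subject of the clause headed by 'argued'; c-commands the pronoun but lies outside its binding domain — allowed.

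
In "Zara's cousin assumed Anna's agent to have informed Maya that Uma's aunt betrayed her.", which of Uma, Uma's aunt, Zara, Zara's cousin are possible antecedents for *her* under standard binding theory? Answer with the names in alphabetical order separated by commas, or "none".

*her* is a pronoun; Principle B requires it to be free in its binding domain — the clause headed by 'betrayed'.
— Uma: possessor inside the subject DP of the clause headed by 'betrayed'; does not c-command the pronoun — Principle B does not apply; allowed.
— Uma's aunt: subject of the clause headed by 'betrayed'; c-commands the pronoun within its binding domain — blocked (Principle B).
— Zara: possessor inside the subject DP of the matrix clause; does not c-command the pronoun — Principle B does not apply; allowed.
— Zara's cousin: subject of the matrix clause; c-commands the pronoun but lies outside its binding domain — allowed.

Uma, Zara, Zara's cousin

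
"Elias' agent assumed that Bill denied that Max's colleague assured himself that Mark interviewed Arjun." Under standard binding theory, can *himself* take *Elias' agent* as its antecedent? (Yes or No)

*himself* is a reflexive; Principle A requires it to be bound within its binding domain — the clause headed by 'assured'.
— Elias' agent: subject of the matrix clause; c-commands the reflexive but lies outside its binding domain — cannot bind it (Principle A).

No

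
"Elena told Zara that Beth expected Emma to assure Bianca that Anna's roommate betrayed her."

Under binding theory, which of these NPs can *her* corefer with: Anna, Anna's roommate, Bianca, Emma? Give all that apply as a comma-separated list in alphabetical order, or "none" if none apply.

Anna, Bianca, Emma

*her* is a pronoun; Principle B requires it to be free in its binding domain — the clause headed by 'betrayed'.
— Anna: possessor inside the subject DP of the clause headed by 'betrayed'; does not c-command the pronoun — Principle B does not apply; allowed.
— Anna's roommate: subject of the clause headed by 'betrayed'; c-commands the pronoun within its binding domain — blocked (Principle B).
— Bianca: object of the clause headed by 'assure'; c-commands the pronoun but lies outside its binding domain — allowed.
— Emma: subject of the clause headed by 'assure'; c-commands the pronoun but lies outside its binding domain — allowed.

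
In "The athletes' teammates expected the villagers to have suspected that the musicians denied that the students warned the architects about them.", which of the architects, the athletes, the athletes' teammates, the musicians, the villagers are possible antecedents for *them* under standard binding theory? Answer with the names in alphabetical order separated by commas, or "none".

*them* is a pronoun; Principle B requires it to be free in its binding domain — the clause headed by 'warned'.
— the architects: object of the clause headed by 'warned'; c-commands the pronoun within its binding domain — blocked (Principle B).
— the athletes: possessor inside the subject DP of the matrix clause; does not c-command the pronoun — Principle B does not apply; allowed.
— the athletes' teammates: subject of the matrix clause; c-commands the pronoun but lies outside its binding domain — allowed.
— the musicians: subject of the clause headed by 'denied'; c-commands the pronoun but lies outside its binding domain — allowed.
— the villagers: subject of the clause headed by 'suspected'; c-commands the pronoun but lies outside its binding domain — allowed.

the athletes, the athletes' teammates, the musicians, the villagers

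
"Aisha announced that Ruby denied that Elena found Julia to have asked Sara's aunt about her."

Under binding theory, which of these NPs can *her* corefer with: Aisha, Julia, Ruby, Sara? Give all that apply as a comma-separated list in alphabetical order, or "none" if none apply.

Aisha, Ruby, Sara

*her* is a pronoun; Principle B requires it to be free in its binding domain — the clause headed by 'asked'.
— Aisha: subject of the matrix clause; c-commands the pronoun but lies outside its binding domain — allowed.
— Julia: subject of the clause headed by 'asked'; c-commands the pronoun within its binding domain — blocked (Principle B).
— Ruby: subject of the clause headed by 'denied'; c-commands the pronoun but lies outside its binding domain — allowed.
— Sara: possessor inside the object DP of the clause headed by 'asked'; does not c-command the pronoun — Principle B does not apply; allowed.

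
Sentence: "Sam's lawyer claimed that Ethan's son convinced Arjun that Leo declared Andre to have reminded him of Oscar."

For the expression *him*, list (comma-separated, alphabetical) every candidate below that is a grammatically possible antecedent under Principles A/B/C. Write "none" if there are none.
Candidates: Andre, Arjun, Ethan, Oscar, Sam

Arjun, Ethan, Sam

*him* is a pronoun; Principle B requires it to be free in its binding domain — the clause headed by 'reminded'.
— Andre: subject of the clause headed by 'reminded'; c-commands the pronoun within its binding domain — blocked (Principle B).
— Arjun: object of the clause headed by 'convinced'; c-commands the pronoun but lies outside its binding domain — allowed.
— Ethan: possessor inside the subject DP of the clause headed by 'convinced'; does not c-command the pronoun — Principle B does not apply; allowed.
— Oscar: second object of the clause headed by 'reminded'; is c-commanded by the pronoun; coreference would bind this R-expression — blocked (Principle C).
— Sam: possessor inside the subject DP of the matrix clause; does not c-command the pronoun — Principle B does not apply; allowed.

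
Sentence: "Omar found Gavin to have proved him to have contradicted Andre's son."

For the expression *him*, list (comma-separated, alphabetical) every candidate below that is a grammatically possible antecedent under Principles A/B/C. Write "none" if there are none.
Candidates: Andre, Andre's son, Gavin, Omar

Omar

*him* is a pronoun; Principle B requires it to be free in its binding domain — the clause headed by 'proved'.
— Andre: possessor inside the object DP of the clause headed by 'contradicted'; is c-commanded by the pronoun; coreference would bind this R-expression — blocked (Principle C).
— Andre's son: object of the clause headed by 'contradicted'; is c-commanded by the pronoun; coreference would bind this R-expression — blocked (Principle C).
— Gavin: subject of the clause headed by 'proved'; c-commands the pronoun within its binding domain — blocked (Principle B).
— Omar: subject of the matrix clause; c-commands the pronoun but lies outside its binding domain — allowed.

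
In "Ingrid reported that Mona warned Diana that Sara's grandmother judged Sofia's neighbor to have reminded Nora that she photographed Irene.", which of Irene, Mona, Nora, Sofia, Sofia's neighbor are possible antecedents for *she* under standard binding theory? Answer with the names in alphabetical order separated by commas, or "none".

Mona, Nora, Sofia, Sofia's neighbor

*she* is a pronoun; Principle B requires it to be free in its binding domain — the clause headed by 'photographed'.
— Irene: object of the clause headed by 'photographed'; is c-commanded by the pronoun; coreference would bind this R-expression — blocked (Principle C).
— Mona: subject of the clause headed by 'warned'; c-commands the pronoun but lies outside its binding domain — allowed.
— Nora: object of the clause headed by 'reminded'; c-commands the pronoun but lies outside its binding domain — allowed.
— Sofia: possessor inside the subject DP of the clause headed by 'reminded'; does not c-command the pronoun — Principle B does not apply; allowed.
— Sofia's neighbor: subject of the clause headed by 'reminded'; c-commands the pronoun but lies outside its binding domain — allowed.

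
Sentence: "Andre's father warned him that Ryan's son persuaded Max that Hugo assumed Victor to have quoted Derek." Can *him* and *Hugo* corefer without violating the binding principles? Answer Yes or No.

No

*Hugo* is an R-expression; Principle C requires it to be free (not bound by any c-commanding expression).
— him: object of the matrix clause; the pronoun c-commands the R-expression — coreference blocked (Principle C).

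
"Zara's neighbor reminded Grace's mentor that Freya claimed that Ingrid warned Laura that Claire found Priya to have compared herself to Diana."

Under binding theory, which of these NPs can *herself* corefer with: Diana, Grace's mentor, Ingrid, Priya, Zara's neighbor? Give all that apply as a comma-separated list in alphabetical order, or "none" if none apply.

*herself* is a reflexive; Principle A requires it to be bound within its binding domain — the clause headed by 'compared'.
— Diana: second object of the clause headed by 'compared'; does not c-command the reflexive — cannot bind it (Principle A).
— Grace's mentor: object of the matrix clause; c-commands the reflexive but lies outside its binding domain — cannot bind it (Principle A).
— Ingrid: subject of the clause headed by 'warned'; c-commands the reflexive but lies outside its binding domain — cannot bind it (Principle A).
— Priya: subject of the clause headed by 'compared'; c-commands the reflexive within its binding domain — allowed (Principle A).
— Zara's neighbor: subject of the matrix clause; c-commands the reflexive but lies outside its binding domain — cannot bind it (Principle A).

Priya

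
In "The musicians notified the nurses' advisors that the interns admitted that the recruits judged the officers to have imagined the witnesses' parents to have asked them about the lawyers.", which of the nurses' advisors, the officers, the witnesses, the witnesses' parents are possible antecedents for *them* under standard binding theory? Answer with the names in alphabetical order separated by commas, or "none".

*them* is a pronoun; Principle B requires it to be free in its binding domain — the clause headed by 'asked'.
— the nurses' advisors: object of the matrix clause; c-commands the pronoun but lies outside its binding domain — allowed.
— the officers: subject of the clause headed by 'imagined'; c-commands the pronoun but lies outside its binding domain — allowed.
— the witnesses: possessor inside the subject DP of the clause headed by 'asked'; does not c-command the pronoun — Principle B does not apply; allowed.
— the witnesses' parents: subject of the clause headed by 'asked'; c-commands the pronoun within its binding domain — blocked (Principle B).

the nurses' advisors, the officers, the witnesses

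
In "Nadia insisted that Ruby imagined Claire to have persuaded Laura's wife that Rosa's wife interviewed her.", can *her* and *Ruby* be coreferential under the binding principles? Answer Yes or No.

*Ruby* is an R-expression; Principle C requires it to be free (not bound by any c-commanding expression).
— her: object of the clause headed by 'interviewed'; the pronoun does not c-command the R-expression — coreference allowed.

Yes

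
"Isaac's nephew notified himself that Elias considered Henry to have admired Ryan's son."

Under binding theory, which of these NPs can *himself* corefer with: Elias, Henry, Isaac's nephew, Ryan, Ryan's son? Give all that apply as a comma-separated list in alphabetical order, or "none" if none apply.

*himself* is a reflexive; Principle A requires it to be bound within its binding domain — the matrix clause.
— Elias: subject of the clause headed by 'considered'; does not c-command the reflexive — cannot bind it (Principle A).
— Henry: subject of the clause headed by 'admired'; does not c-command the reflexive — cannot bind it (Principle A).
— Isaac's nephew: subject of the matrix clause; c-commands the reflexive within its binding domain — allowed (Principle A).
— Ryan: possessor inside the object DP of the clause headed by 'admired'; does not c-command the reflexive — cannot bind it (Principle A).
— Ryan's son: object of the clause headed by 'admired'; does not c-command the reflexive — cannot bind it (Principle A).

Isaac's nephew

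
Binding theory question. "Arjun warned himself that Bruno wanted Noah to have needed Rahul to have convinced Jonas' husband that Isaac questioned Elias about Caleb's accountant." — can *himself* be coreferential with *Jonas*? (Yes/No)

*himself* is a reflexive; Principle A requires it to be bound within its binding domain — the matrix clause.
— Jonas: possessor inside the object DP of the clause headed by 'convinced'; does not c-command the reflexive — cannot bind it (Principle A).

No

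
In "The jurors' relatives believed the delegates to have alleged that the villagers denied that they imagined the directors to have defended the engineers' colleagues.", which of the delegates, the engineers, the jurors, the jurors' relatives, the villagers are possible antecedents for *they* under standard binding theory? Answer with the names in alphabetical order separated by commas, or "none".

the delegates, the jurors, the jurors' relatives, the villagers

*they* is a pronoun; Principle B requires it to be free in its binding domain — the clause headed by 'imagined'.
— the delegates: subject of the clause headed by 'alleged'; c-commands the pronoun but lies outside its binding domain — allowed.
— the engineers: possessor inside the object DP of the clause headed by 'defended'; is c-commanded by the pronoun; coreference would bind this R-expression — blocked (Principle C).
— the jurors: possessor inside the subject DP of the matrix clause; does not c-command the pronoun — Principle B does not apply; allowed.
— the jurors' relatives: subject of the matrix clause; c-commands the pronoun but lies outside its binding domain — allowed.
— the villagers: subject of the clause headed by 'denied'; c-commands the pronoun but lies outside its binding domain — allowed.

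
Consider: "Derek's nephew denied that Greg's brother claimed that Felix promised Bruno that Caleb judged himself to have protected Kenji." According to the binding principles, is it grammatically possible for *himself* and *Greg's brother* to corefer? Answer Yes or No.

No

*himself* is a reflexive; Principle A requires it to be bound within its binding domain — the clause headed by 'judged'.
— Greg's brother: subject of the clause headed by 'claimed'; c-commands the reflexive but lies outside its binding domain — cannot bind it (Principle A).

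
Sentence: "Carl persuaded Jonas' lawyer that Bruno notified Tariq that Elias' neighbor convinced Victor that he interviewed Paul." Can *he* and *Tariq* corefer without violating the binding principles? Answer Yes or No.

Yes

*Tariq* is an R-expression; Principle C requires it to be free (not bound by any c-commanding expression).
— he: subject of the clause headed by 'interviewed'; the pronoun does not c-command the R-expression — coreference allowed.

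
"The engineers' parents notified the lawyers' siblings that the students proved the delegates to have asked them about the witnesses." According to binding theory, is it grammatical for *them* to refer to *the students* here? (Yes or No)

*the students* is an R-expression; Principle C requires it to be free (not bound by any c-commanding expression).
— them: object of the clause headed by 'asked'; the pronoun does not c-command the R-expression — coreference allowed.

Yes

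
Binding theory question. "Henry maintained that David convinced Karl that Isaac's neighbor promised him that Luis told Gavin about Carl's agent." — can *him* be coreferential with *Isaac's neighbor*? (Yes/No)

No

*him* is a pronoun; Principle B requires it to be free in its binding domain — the clause headed by 'promised'.
— Isaac's neighbor: subject of the clause headed by 'promised'; c-commands the pronoun within its binding domain — blocked (Principle B).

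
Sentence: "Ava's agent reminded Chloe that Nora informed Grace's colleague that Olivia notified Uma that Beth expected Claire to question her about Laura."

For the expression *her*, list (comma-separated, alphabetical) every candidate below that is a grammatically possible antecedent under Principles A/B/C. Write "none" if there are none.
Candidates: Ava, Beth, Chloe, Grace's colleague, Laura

*her* is a pronoun; Principle B requires it to be free in its binding domain — the clause headed by 'question'.
— Ava: possessor inside the subject DP of the matrix clause; does not c-command the pronoun — Principle B does not apply; allowed.
— Beth: subject of the clause headed by 'expected'; c-commands the pronoun but lies outside its binding domain — allowed.
— Chloe: object of the matrix clause; c-commands the pronoun but lies outside its binding domain — allowed.
— Grace's colleague: object of the clause headed by 'informed'; c-commands the pronoun but lies outside its binding domain — allowed.
— Laura: second object of the clause headed by 'question'; is c-commanded by the pronoun; coreference would bind this R-expression — blocked (Principle C).

Ava, Beth, Chloe, Grace's colleague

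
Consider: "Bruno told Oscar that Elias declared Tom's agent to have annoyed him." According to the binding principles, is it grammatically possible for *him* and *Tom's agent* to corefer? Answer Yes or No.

*him* is a pronoun; Principle B requires it to be free in its binding domain — the clause headed by 'annoyed'.
— Tom's agent: subject of the clause headed by 'annoyed'; c-commands the pronoun within its binding domain — blocked (Principle B).

No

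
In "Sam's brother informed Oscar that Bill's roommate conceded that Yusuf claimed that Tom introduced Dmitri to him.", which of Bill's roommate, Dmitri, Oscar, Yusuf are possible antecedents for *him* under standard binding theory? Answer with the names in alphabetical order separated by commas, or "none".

*him* is a pronoun; Principle B requires it to be free in its binding domain — the clause headed by 'introduced'.
— Bill's roommate: subject of the clause headed by 'conceded'; c-commands the pronoun but lies outside its binding domain — allowed.
— Dmitri: object of the clause headed by 'introduced'; c-commands the pronoun within its binding domain — blocked (Principle B).
— Oscar: object of the matrix clause; c-commands the pronoun but lies outside its binding domain — allowed.
— Yusuf: subject of the clause headed by 'claimed'; c-commands the pronoun but lies outside its binding domain — allowed.

Bill's roommate, Oscar, Yusuf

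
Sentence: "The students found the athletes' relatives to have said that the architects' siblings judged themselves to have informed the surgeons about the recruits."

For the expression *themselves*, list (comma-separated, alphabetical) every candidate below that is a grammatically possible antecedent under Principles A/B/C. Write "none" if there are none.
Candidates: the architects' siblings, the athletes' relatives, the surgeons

*themselves* is a reflexive; Principle A requires it to be bound within its binding domain — the clause headed by 'judged'.
— the architects' siblings: subject of the clause headed by 'judged'; c-commands the reflexive within its binding domain — allowed (Principle A).
— the athletes' relatives: subject of the clause headed by 'said'; c-commands the reflexive but lies outside its binding domain — cannot bind it (Principle A).
— the surgeons: object of the clause headed by 'informed'; does not c-command the reflexive — cannot bind it (Principle A).

the architects' siblings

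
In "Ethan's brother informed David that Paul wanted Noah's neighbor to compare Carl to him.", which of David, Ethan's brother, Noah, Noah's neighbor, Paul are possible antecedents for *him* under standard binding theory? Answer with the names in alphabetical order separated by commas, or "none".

David, Ethan's brother, Noah, Paul

*him* is a pronoun; Principle B requires it to be free in its binding domain — the clause headed by 'compare'.
— David: object of the matrix clause; c-commands the pronoun but lies outside its binding domain — allowed.
— Ethan's brother: subject of the matrix clause; c-commands the pronoun but lies outside its binding domain — allowed.
— Noah: possessor inside the subject DP of the clause headed by 'compare'; does not c-command the pronoun — Principle B does not apply; allowed.
— Noah's neighbor: subject of the clause headed by 'compare'; c-commands the pronoun within its binding domain — blocked (Principle B).
— Paul: subject of the clause headed by 'wanted'; c-commands the pronoun but lies outside its binding domain — allowed.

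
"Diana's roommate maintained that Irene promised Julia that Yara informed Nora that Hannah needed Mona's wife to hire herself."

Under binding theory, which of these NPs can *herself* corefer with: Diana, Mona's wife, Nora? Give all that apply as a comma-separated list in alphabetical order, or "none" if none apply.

Mona's wife

*herself* is a reflexive; Principle A requires it to be bound within its binding domain — the clause headed by 'hire'.
— Diana: possessor inside the subject DP of the matrix clause; does not c-command the reflexive — cannot bind it (Principle A).
— Mona's wife: subject of the clause headed by 'hire'; c-commands the reflexive within its binding domain — allowed (Principle A).
— Nora: object of the clause headed by 'informed'; c-commands the reflexive but lies outside its binding domain — cannot bind it (Principle A).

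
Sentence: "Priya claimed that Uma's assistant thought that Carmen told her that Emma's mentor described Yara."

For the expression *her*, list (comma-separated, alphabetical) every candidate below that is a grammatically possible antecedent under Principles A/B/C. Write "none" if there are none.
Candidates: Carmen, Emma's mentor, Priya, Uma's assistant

Priya, Uma's assistant

*her* is a pronoun; Principle B requires it to be free in its binding domain — the clause headed by 'told'.
— Carmen: subject of the clause headed by 'told'; c-commands the pronoun within its binding domain — blocked (Principle B).
— Emma's mentor: subject of the clause headed by 'described'; is c-commanded by the pronoun; coreference would bind this R-expression — blocked (Principle C).
— Priya: subject of the matrix clause; c-commands the pronoun but lies outside its binding domain — allowed.
— Uma's assistant: subject of the clause headed by 'thought'; c-commands the pronoun but lies outside its binding domain — allowed.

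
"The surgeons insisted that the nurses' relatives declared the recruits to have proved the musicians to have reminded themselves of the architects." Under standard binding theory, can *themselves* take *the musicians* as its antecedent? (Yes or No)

*themselves* is a reflexive; Principle A requires it to be bound within its binding domain — the clause headed by 'reminded'.
— the musicians: subject of the clause headed by 'reminded'; c-commands the reflexive within its binding domain — allowed (Principle A).

Yes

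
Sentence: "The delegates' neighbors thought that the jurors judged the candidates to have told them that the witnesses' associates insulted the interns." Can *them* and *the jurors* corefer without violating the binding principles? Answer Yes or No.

*the jurors* is an R-expression; Principle C requires it to be free (not bound by any c-commanding expression).
— them: object of the clause headed by 'told'; the pronoun does not c-command the R-expression — coreference allowed.

Yes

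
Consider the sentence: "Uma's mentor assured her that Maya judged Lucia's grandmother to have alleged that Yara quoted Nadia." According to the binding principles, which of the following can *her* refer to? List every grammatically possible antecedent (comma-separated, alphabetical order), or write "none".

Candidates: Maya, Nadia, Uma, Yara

Uma

*her* is a pronoun; Principle B requires it to be free in its binding domain — the matrix clause.
— Maya: subject of the clause headed by 'judged'; is c-commanded by the pronoun; coreference would bind this R-expression — blocked (Principle C).
— Nadia: object of the clause headed by 'quoted'; is c-commanded by the pronoun; coreference would bind this R-expression — blocked (Principle C).
— Uma: possessor inside the subject DP of the matrix clause; does not c-command the pronoun — Principle B does not apply; allowed.
— Yara: subject of the clause headed by 'quoted'; is c-commanded by the pronoun; coreference would bind this R-expression — blocked (Principle C).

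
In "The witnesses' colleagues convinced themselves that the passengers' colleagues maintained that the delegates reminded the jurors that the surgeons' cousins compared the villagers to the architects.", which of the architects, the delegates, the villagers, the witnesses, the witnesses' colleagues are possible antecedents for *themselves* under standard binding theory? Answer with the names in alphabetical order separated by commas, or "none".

*themselves* is a reflexive; Principle A requires it to be bound within its binding domain — the matrix clause.
— the architects: second object of the clause headed by 'compared'; does not c-command the reflexive — cannot bind it (Principle A).
— the delegates: subject of the clause headed by 'reminded'; does not c-command the reflexive — cannot bind it (Principle A).
— the villagers: object of the clause headed by 'compared'; does not c-command the reflexive — cannot bind it (Principle A).
— the witnesses: possessor inside the subject DP of the matrix clause; does not c-command the reflexive — cannot bind it (Principle A).
— the witnesses' colleagues: subject of the matrix clause; c-commands the reflexive within its binding domain — allowed (Principle A).

the witnesses' colleagues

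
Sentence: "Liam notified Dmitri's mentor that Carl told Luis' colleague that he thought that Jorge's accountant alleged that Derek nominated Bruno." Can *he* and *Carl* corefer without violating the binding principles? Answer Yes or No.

Yes

*Carl* is an R-expression; Principle C requires it to be free (not bound by any c-commanding expression).
— he: subject of the clause headed by 'thought'; the pronoun does not c-command the R-expression — coreference allowed.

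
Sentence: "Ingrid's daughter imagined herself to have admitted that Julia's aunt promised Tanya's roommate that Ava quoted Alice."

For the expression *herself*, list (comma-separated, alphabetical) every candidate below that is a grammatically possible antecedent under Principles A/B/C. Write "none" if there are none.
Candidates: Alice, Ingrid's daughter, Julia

Ingrid's daughter

*herself* is a reflexive; Principle A requires it to be bound within its binding domain — the matrix clause.
— Alice: object of the clause headed by 'quoted'; does not c-command the reflexive — cannot bind it (Principle A).
— Ingrid's daughter: subject of the matrix clause; c-commands the reflexive within its binding domain — allowed (Principle A).
— Julia: possessor inside the subject DP of the clause headed by 'promised'; does not c-command the reflexive — cannot bind it (Principle A).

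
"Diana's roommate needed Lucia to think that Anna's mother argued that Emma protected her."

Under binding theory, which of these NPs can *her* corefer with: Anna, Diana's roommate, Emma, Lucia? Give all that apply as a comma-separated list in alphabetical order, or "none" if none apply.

Anna, Diana's roommate, Lucia

*her* is a pronoun; Principle B requires it to be free in its binding domain — the clause headed by 'protected'.
— Anna: possessor inside the subject DP of the clause headed by 'argued'; does not c-command the pronoun — Principle B does not apply; allowed.
— Diana's roommate: subject of the matrix clause; c-commands the pronoun but lies outside its binding domain — allowed.
— Emma: subject of the clause headed by 'protected'; c-commands the pronoun within its binding domain — blocked (Principle B).
— Lucia: subject of the clause headed by 'think'; c-commands the pronoun but lies outside its binding domain — allowed.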